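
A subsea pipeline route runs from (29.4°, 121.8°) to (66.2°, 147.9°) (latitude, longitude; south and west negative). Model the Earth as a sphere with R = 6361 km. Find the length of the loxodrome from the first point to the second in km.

Rhumb course C = atan2(Δλ, Δψ) with Δψ = ln[tan(π/4+φ₂/2)/tan(π/4+φ₁/2)] = +1.0199, Δλ = +0.4555 → C = 24.07°
d = R·|Δφ| / |cos C| = 6361·0.64228 / 0.91307 = 4475 km

4475 km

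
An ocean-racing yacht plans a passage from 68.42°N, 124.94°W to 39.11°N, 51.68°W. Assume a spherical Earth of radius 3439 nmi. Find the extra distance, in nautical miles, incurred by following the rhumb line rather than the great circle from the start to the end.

Great circle: cos σ = sin φ₁ sin φ₂ + cos φ₁ cos φ₂ cos Δλ,  σ = 0.8382 rad → d_gc = 2882.6 nmi
Rhumb line: Δψ = -0.9149, q = Δφ/Δψ = 0.5591, d_rh = R√(Δφ²+q²Δλ²) = 3023.2 nmi
Excess = 3023.2 − 2882.6 = 140.6 ≈ 141 nmi

141 nmi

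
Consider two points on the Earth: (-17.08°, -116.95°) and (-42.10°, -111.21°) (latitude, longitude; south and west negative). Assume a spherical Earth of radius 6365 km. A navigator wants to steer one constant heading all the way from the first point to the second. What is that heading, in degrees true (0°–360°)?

Meridional parts: M(φ₁)=-0.3026, M(φ₂)=-0.8115 → ΔM = -0.5089;  Δλ = +0.1002 rad
tan C = Δλ / ΔM = -0.1969 → C = 168.86°

168.9°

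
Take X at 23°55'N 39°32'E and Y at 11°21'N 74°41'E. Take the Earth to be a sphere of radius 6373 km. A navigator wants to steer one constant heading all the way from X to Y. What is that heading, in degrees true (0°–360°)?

Δψ = ln[tan(π/4+φ₂/2)/tan(π/4+φ₁/2)] = -0.2307
Δλ = +0.6135 rad (taken the short way round)
course = atan2(Δλ, Δψ) = 110.61°

110.6°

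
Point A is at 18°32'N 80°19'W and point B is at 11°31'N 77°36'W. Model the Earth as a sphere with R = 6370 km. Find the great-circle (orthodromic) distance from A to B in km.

833 km

Haversine: a = sin²(Δφ/2)+cos φ₁ cos φ₂ sin²(Δλ/2) = 0.00427;  σ = 2·atan2(√a,√(1−a))
σ = 7.490° → d = Rσ = 6370·0.13073 = 833 km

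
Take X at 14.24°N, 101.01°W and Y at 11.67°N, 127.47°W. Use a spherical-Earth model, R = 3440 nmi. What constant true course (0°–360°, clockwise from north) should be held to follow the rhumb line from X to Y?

264.3°

Δψ = ln[tan(π/4+φ₂/2)/tan(π/4+φ₁/2)] = -0.0460
Δλ = -0.4618 rad (taken the short way round)
course = atan2(Δλ, Δψ) = 264.31°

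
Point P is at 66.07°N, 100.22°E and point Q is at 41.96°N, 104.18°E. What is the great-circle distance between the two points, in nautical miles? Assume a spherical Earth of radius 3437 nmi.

cos σ = sin φ₁ sin φ₂ + cos φ₁ cos φ₂ cos Δλ
      = sin(66.07°)sin(41.96°) + cos(66.07°)cos(41.96°)cos(3.96°) = 0.9120
σ = 24.211° → d = Rσ = 3437·0.42256 = 1452 nmi

1452 nmi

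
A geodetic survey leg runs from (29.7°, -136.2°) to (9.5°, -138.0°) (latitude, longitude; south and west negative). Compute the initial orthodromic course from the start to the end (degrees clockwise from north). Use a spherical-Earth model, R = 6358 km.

N = sin Δλ·cos φ₂ = -0.0310;  D = cos φ₁ sin φ₂ − sin φ₁ cos φ₂ cos Δλ = -0.3451
initial course = atan2(N, D) = 185.13°

185.1°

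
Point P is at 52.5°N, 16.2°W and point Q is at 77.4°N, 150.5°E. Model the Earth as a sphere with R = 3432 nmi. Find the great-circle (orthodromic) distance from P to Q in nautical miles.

2985 nmi

Haversine: a = sin²(Δφ/2)+cos φ₁ cos φ₂ sin²(Δλ/2) = 0.17749;  σ = 2·atan2(√a,√(1−a))
σ = 49.833° → d = Rσ = 3432·0.86976 = 2985 nmi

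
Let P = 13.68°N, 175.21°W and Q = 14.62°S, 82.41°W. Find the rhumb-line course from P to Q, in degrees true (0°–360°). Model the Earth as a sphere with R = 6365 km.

107.1°

Δψ = ln[tan(π/4+φ₂/2)/tan(π/4+φ₁/2)] = -0.4990
Δλ = +1.6197 rad (taken the short way round)
course = atan2(Δλ, Δψ) = 107.12°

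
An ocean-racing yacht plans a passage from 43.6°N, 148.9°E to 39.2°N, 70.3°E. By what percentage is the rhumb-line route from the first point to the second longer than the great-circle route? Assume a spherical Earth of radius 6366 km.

3.9%

Great circle: σ = 0.9923 rad → d_gc = Rσ = 6316.8 km
Rhumb: Δφ = -0.0768, Δλ = -1.3718, Δψ = -0.1024, q = Δφ/Δψ = 0.7496 → d_rh = R√(Δφ²+q²Δλ²) = 6564.9 km
Excess = (6564.9 − 6316.8) / 6316.8 = 248.1 / 6316.8 = 3.93% ≈ 3.9%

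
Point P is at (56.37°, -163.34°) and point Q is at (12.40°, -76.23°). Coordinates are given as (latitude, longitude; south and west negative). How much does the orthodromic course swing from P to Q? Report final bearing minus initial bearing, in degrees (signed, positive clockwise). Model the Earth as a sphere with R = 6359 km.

+60.1°

At departure: θ₁ = atan2(sin Δλ cos φ₂, cos φ₁ sin φ₂ − sin φ₁ cos φ₂ cos Δλ) = 85.43°
At arrival: θ₂ = atan2(sin Δλ cos φ₁, −cos φ₂ sin φ₁ + sin φ₂ cos φ₁ cos Δλ) = 145.58°
Δθ = θ₂ − θ₁ = +60.1°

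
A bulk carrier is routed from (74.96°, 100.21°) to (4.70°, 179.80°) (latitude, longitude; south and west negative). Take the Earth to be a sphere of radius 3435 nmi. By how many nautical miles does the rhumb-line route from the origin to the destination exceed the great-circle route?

216 nmi

Great circle: cos σ = sin φ₁ sin φ₂ + cos φ₁ cos φ₂ cos Δλ,  σ = 1.4446 rad → d_gc = 4962.2 nmi
Rhumb line: Δψ = -1.9428, q = Δφ/Δψ = 0.6312, d_rh = R√(Δφ²+q²Δλ²) = 5178.2 nmi
Excess = 5178.2 − 4962.2 = 216.0 ≈ 216 nmi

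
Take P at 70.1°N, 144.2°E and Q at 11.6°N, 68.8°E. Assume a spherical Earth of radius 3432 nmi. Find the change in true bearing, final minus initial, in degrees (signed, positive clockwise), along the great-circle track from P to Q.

Initial bearing θ₁ = atan2(sin Δλ cos φ₂, cos φ₁ sin φ₂ − sin φ₁ cos φ₂ cos Δλ) = 260.20°
Final bearing θ₂ = (initial bearing from the destination back to the start) + 180° = 200.02°
Δθ = θ₂ − θ₁ = -60.2°

-60.2°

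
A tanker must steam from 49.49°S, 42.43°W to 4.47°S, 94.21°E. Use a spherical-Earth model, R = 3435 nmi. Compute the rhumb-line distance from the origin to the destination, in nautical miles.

7507 nmi

Rhumb course C = atan2(Δλ, Δψ) with Δψ = ln[tan(π/4+φ₂/2)/tan(π/4+φ₁/2)] = +0.9188, Δλ = +2.3848 → C = 68.93°
d = R·|Δφ| / |cos C| = 3435·0.78575 / 0.35952 = 7507 nmi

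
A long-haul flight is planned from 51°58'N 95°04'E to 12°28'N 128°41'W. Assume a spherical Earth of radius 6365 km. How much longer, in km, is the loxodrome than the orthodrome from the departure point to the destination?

1391 km

Great circle: cos σ = sin φ₁ sin φ₂ + cos φ₁ cos φ₂ cos Δλ,  σ = 1.8385 rad → d_gc = 11702.2 km
Rhumb line: Δψ = -0.8459, q = Δφ/Δψ = 0.8150, d_rh = R√(Δφ²+q²Δλ²) = 13093.1 km
Excess = 13093.1 − 11702.2 = 1390.9 ≈ 1391 km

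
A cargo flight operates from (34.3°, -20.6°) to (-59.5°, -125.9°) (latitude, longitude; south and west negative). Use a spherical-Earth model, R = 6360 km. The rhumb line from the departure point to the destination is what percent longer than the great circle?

Great circle: σ = 2.2095 rad → d_gc = Rσ = 14052.7 km
Rhumb: Δφ = -1.6371, Δλ = -1.8378, Δψ = -1.9376, q = Δφ/Δψ = 0.8449 → d_rh = R√(Δφ²+q²Δλ²) = 14350.7 km
Excess = (14350.7 − 14052.7) / 14052.7 = 298.0 / 14052.7 = 2.12% ≈ 2.1%

2.1%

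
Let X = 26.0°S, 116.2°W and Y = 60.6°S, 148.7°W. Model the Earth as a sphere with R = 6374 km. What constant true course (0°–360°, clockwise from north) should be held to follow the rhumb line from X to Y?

213.2°

Meridional parts: M(φ₁)=-0.4702, M(φ₂)=-1.3381 → ΔM = -0.8679;  Δλ = -0.5672 rad
tan C = Δλ / ΔM = +0.6536 → C = 213.17°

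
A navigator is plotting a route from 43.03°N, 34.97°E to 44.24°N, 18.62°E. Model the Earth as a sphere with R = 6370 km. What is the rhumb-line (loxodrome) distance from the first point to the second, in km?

Δψ = ln[tan(π/4+φ₂/2)/tan(π/4+φ₁/2)] = +0.0292;  Δφ = +0.0211 rad,  Δλ = -0.2854 rad
q = Δφ/Δψ = 0.7237
d = R·√(Δφ² + q²Δλ²) = 6370·0.20760 = 1322 km

1322 km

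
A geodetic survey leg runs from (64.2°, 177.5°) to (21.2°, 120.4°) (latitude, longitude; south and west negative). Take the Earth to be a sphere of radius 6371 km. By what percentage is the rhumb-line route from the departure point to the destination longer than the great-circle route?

Great circle: σ = 0.9932 rad → d_gc = Rσ = 6327.9 km
Rhumb: Δφ = -0.7505, Δλ = -0.9966, Δψ = -1.0951, q = Δφ/Δψ = 0.6853 → d_rh = R√(Δφ²+q²Δλ²) = 6464.8 km
Excess = (6464.8 − 6327.9) / 6327.9 = 136.9 / 6327.9 = 2.16% ≈ 2.2%

2.2%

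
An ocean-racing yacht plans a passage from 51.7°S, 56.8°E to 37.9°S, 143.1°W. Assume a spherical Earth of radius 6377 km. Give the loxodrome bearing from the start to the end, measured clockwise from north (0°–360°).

83.0°

Δψ = ln[tan(π/4+φ₂/2)/tan(π/4+φ₁/2)] = +0.3419
Δλ = +2.7943 rad (taken the short way round)
course = atan2(Δλ, Δψ) = 83.02°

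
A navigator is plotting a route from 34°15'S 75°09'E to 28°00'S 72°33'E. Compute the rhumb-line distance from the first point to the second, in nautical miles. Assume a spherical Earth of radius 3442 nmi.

399 nmi

Rhumb course C = atan2(Δλ, Δψ) with Δψ = ln[tan(π/4+φ₂/2)/tan(π/4+φ₁/2)] = +0.1275, Δλ = -0.0454 → C = 340.41°
d = R·|Δφ| / |cos C| = 3442·0.10908 / 0.94214 = 399 nmi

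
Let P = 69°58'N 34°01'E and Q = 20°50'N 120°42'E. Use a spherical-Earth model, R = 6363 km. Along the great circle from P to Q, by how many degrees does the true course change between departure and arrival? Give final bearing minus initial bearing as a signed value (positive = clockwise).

Initial bearing θ₁ = atan2(sin Δλ cos φ₂, cos φ₁ sin φ₂ − sin φ₁ cos φ₂ cos Δλ) = 85.65°
Final bearing θ₂ = (initial bearing from the destination back to the start) + 180° = 158.56°
Δθ = θ₂ − θ₁ = +72.9°

+72.9°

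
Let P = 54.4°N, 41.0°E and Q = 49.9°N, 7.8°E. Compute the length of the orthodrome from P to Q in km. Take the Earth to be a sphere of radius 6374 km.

2298 km

Haversine: a = sin²(Δφ/2)+cos φ₁ cos φ₂ sin²(Δλ/2) = 0.03214;  σ = 2·atan2(√a,√(1−a))
σ = 20.657° → d = Rσ = 6374·0.36053 = 2298 km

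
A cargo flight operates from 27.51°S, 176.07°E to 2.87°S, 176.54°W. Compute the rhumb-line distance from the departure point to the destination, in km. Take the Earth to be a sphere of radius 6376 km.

Rhumb course C = atan2(Δλ, Δψ) with Δψ = ln[tan(π/4+φ₂/2)/tan(π/4+φ₁/2)] = +0.4496, Δλ = +0.1290 → C = 16.01°
d = R·|Δφ| / |cos C| = 6376·0.43005 / 0.96123 = 2853 km

2853 km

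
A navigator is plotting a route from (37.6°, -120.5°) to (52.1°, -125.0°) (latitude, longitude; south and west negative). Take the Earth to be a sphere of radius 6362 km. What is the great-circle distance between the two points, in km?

Haversine: a = sin²(Δφ/2)+cos φ₁ cos φ₂ sin²(Δλ/2) = 0.01668;  σ = 2·atan2(√a,√(1−a))
σ = 14.839° → d = Rσ = 6362·0.25900 = 1648 km

1648 km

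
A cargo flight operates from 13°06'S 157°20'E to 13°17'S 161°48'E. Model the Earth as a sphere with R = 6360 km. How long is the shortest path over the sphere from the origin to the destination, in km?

Haversine: a = sin²(Δφ/2)+cos φ₁ cos φ₂ sin²(Δλ/2) = 0.00144;  σ = 2·atan2(√a,√(1−a))
σ = 4.353° → d = Rσ = 6360·0.07597 = 483 km

483 km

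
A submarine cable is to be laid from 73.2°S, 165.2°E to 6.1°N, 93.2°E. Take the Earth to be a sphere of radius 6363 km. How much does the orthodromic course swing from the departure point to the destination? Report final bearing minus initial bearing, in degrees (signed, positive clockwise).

+55.1°

Initial bearing θ₁ = atan2(sin Δλ cos φ₂, cos φ₁ sin φ₂ − sin φ₁ cos φ₂ cos Δλ) = 288.96°
Final bearing θ₂ = (initial bearing from the destination back to the start) + 180° = 344.04°
Δθ = θ₂ − θ₁ = +55.1°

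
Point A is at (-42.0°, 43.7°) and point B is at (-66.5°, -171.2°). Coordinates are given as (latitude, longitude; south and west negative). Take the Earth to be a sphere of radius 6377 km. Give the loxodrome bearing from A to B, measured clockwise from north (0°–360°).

Meridional parts: M(φ₁)=-0.8092, M(φ₂)=-1.5702 → ΔM = -0.7610;  Δλ = +2.5325 rad
tan C = Δλ / ΔM = -3.3276 → C = 106.73°

106.7°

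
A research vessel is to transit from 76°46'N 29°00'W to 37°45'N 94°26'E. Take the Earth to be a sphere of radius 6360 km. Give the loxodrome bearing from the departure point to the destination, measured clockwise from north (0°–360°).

Meridional parts: M(φ₁)=+2.1542, M(φ₂)=+0.7125 → ΔM = -1.4417;  Δλ = +2.1543 rad
tan C = Δλ / ΔM = -1.4943 → C = 123.79°

123.8°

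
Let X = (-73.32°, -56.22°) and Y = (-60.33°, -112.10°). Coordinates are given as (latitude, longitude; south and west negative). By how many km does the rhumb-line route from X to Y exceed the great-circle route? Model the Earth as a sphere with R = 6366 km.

Great circle: cos σ = sin φ₁ sin φ₂ + cos φ₁ cos φ₂ cos Δλ,  σ = 0.4226 rad → d_gc = 2690.3 km
Rhumb line: Δψ = +0.5915, q = Δφ/Δψ = 0.3833, d_rh = R√(Δφ²+q²Δλ²) = 2783.1 km
Excess = 2783.1 − 2690.3 = 92.8 ≈ 93 km

93 km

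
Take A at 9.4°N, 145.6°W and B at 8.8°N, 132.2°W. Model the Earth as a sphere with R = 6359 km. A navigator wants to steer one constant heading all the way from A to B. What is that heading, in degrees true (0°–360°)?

Meridional parts: M(φ₁)=+0.1648, M(φ₂)=+0.1542 → ΔM = -0.0106;  Δλ = +0.2339 rad
tan C = Δλ / ΔM = -22.0521 → C = 92.60°

92.6°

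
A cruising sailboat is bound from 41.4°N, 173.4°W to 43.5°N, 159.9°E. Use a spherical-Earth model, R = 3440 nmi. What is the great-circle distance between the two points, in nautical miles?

1184 nmi

Haversine: a = sin²(Δφ/2)+cos φ₁ cos φ₂ sin²(Δλ/2) = 0.02934;  σ = 2·atan2(√a,√(1−a))
σ = 19.727° → d = Rσ = 3440·0.34430 = 1184 nmi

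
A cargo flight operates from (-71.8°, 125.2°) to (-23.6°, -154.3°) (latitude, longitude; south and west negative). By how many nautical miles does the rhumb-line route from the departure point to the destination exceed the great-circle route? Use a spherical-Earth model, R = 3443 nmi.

205 nmi

Great circle: cos σ = sin φ₁ sin φ₂ + cos φ₁ cos φ₂ cos Δλ,  σ = 1.1290 rad → d_gc = 3887.2 nmi
Rhumb line: Δψ = +1.4074, q = Δφ/Δψ = 0.5977, d_rh = R√(Δφ²+q²Δλ²) = 4092.6 nmi
Excess = 4092.6 − 3887.2 = 205.4 ≈ 205 nmi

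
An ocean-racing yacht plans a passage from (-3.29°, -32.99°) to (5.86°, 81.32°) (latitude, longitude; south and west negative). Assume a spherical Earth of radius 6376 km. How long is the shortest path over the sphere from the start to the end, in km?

Haversine: a = sin²(Δφ/2)+cos φ₁ cos φ₂ sin²(Δλ/2) = 0.70735;  σ = 2·atan2(√a,√(1−a))
σ = 114.501° → d = Rσ = 6376·1.99842 = 12742 km

12742 km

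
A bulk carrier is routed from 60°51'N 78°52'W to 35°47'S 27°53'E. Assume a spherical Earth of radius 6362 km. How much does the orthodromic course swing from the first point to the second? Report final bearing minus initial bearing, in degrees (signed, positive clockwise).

+47.4°

Initial bearing θ₁ = atan2(sin Δλ cos φ₂, cos φ₁ sin φ₂ − sin φ₁ cos φ₂ cos Δλ) = 95.93°
Final bearing θ₂ = (initial bearing from the destination back to the start) + 180° = 143.33°
Δθ = θ₂ − θ₁ = +47.4°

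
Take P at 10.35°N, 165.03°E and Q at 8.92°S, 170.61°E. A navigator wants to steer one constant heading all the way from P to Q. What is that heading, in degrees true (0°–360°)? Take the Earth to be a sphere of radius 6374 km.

163.9°

Δψ = ln[tan(π/4+φ₂/2)/tan(π/4+φ₁/2)] = -0.3379
Δλ = +0.0974 rad (taken the short way round)
course = atan2(Δλ, Δψ) = 163.92°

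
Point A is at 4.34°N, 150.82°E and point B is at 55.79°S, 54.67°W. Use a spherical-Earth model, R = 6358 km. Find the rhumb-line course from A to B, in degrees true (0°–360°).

114.9°

Δψ = ln[tan(π/4+φ₂/2)/tan(π/4+φ₁/2)] = -1.2543
Δλ = +2.6967 rad (taken the short way round)
course = atan2(Δλ, Δψ) = 114.94°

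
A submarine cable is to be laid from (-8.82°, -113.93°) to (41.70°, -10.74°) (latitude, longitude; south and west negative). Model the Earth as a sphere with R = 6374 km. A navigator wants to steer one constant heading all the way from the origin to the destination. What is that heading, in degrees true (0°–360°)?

Meridional parts: M(φ₁)=-0.1545, M(φ₂)=+0.8021 → ΔM = +0.9567;  Δλ = +1.8010 rad
tan C = Δλ / ΔM = +1.8825 → C = 62.02°

62.0°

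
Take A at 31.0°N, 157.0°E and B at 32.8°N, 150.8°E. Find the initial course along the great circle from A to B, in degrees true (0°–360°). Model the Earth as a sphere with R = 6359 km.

290.5°

N = sin Δλ·cos φ₂ = -0.0908;  D = cos φ₁ sin φ₂ − sin φ₁ cos φ₂ cos Δλ = +0.0339
initial course = atan2(N, D) = 290.50°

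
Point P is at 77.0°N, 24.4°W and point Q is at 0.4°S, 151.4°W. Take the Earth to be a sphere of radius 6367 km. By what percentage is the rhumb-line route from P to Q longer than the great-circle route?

Great circle: σ = 1.7135 rad → d_gc = Rσ = 10909.6 km
Rhumb: Δφ = -1.3509, Δλ = -2.2166, Δψ = -2.1791, q = Δφ/Δψ = 0.6199 → d_rh = R√(Δφ²+q²Δλ²) = 12268.8 km
Excess = (12268.8 − 10909.6) / 10909.6 = 1359.2 / 10909.6 = 12.46% ≈ 12.5%

12.5%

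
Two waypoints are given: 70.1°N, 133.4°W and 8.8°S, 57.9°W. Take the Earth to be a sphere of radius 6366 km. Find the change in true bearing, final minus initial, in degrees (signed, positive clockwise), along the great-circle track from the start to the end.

At departure: θ₁ = atan2(sin Δλ cos φ₂, cos φ₁ sin φ₂ − sin φ₁ cos φ₂ cos Δλ) = 106.57°
At arrival: θ₂ = atan2(sin Δλ cos φ₁, −cos φ₂ sin φ₁ + sin φ₂ cos φ₁ cos Δλ) = 160.72°
Δθ = θ₂ − θ₁ = +54.2°

+54.2°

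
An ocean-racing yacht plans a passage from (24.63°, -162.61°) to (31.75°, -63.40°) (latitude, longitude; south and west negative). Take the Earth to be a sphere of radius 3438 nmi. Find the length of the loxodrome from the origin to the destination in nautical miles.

Δψ = ln[tan(π/4+φ₂/2)/tan(π/4+φ₁/2)] = +0.1411;  Δφ = +0.1243 rad,  Δλ = +1.7315 rad
q = Δφ/Δψ = 0.8805
d = R·√(Δφ² + q²Δλ²) = 3438·1.52966 = 5259 nmi

5259 nmi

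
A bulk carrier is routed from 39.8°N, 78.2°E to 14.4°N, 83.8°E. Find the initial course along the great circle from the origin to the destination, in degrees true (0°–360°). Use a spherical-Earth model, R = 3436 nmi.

167.5°

θ = atan2( sin Δλ·cos φ₂ ,  cos φ₁ sin φ₂ − sin φ₁ cos φ₂ cos Δλ )
  = atan2(+0.0945, -0.4260) = 167.49°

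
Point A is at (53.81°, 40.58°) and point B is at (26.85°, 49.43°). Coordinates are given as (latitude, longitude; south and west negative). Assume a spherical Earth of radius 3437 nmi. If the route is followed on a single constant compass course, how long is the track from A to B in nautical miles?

Δψ = ln[tan(π/4+φ₂/2)/tan(π/4+φ₁/2)] = -0.6318;  Δφ = -0.4705 rad,  Δλ = +0.1545 rad
q = Δφ/Δψ = 0.7448
d = R·√(Δφ² + q²Δλ²) = 3437·0.48440 = 1665 nmi

1665 nmi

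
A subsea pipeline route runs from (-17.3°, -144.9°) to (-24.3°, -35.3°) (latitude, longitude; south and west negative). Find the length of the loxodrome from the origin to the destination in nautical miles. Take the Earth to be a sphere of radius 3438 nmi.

6157 nmi

Δψ = ln[tan(π/4+φ₂/2)/tan(π/4+φ₁/2)] = -0.1308;  Δφ = -0.1222 rad,  Δλ = +1.9129 rad
q = Δφ/Δψ = 0.9341
d = R·√(Δφ² + q²Δλ²) = 3438·1.79095 = 6157 nmi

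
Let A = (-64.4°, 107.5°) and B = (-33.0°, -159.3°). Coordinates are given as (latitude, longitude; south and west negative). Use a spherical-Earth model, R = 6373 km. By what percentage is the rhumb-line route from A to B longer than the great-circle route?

Great circle: σ = 1.0804 rad → d_gc = Rσ = 6885.6 km
Rhumb: Δφ = +0.5480, Δλ = +1.6266, Δψ = +0.8712, q = Δφ/Δψ = 0.6290 → d_rh = R√(Δφ²+q²Δλ²) = 7397.4 km
Excess = (7397.4 − 6885.6) / 6885.6 = 511.8 / 6885.6 = 7.43% ≈ 7.4%

7.4%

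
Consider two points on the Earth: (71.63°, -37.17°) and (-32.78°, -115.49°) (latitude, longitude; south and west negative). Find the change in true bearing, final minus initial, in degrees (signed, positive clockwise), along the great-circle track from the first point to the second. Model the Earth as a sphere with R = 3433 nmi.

Initial bearing θ₁ = atan2(sin Δλ cos φ₂, cos φ₁ sin φ₂ − sin φ₁ cos φ₂ cos Δλ) = 248.03°
Final bearing θ₂ = (initial bearing from the destination back to the start) + 180° = 200.34°
Δθ = θ₂ − θ₁ = -47.7°

-47.7°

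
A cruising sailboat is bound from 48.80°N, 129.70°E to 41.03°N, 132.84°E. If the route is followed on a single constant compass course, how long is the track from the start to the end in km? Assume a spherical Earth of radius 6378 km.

Rhumb course C = atan2(Δλ, Δψ) with Δψ = ln[tan(π/4+φ₂/2)/tan(π/4+φ₁/2)] = -0.1919, Δλ = +0.0548 → C = 164.06°
d = R·|Δφ| / |cos C| = 6378·0.13561 / 0.96157 = 899 km

899 km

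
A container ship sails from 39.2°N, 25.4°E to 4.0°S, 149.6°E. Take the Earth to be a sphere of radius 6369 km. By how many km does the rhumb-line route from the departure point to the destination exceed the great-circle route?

Great circle: cos σ = sin φ₁ sin φ₂ + cos φ₁ cos φ₂ cos Δλ,  σ = 2.0699 rad → d_gc = 13183.0 km
Rhumb line: Δψ = -0.8147, q = Δφ/Δψ = 0.9255, d_rh = R√(Δφ²+q²Δλ²) = 13650.4 km
Excess = 13650.4 − 13183.0 = 467.4 ≈ 467 km

467 km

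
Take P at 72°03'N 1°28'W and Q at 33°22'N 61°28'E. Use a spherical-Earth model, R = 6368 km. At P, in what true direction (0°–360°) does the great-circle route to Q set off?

N = sin Δλ·cos φ₂ = +0.7437;  D = cos φ₁ sin φ₂ − sin φ₁ cos φ₂ cos Δλ = -0.1920
initial course = atan2(N, D) = 104.48°

104.5°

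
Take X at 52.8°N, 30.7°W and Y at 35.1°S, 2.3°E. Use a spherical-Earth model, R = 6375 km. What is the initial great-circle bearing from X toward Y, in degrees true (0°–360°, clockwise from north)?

153.5°

N = sin Δλ·cos φ₂ = +0.4456;  D = cos φ₁ sin φ₂ − sin φ₁ cos φ₂ cos Δλ = -0.8942
initial course = atan2(N, D) = 153.51°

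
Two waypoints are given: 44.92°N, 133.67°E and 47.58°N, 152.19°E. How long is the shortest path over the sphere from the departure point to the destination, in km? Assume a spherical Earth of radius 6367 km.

Haversine: a = sin²(Δφ/2)+cos φ₁ cos φ₂ sin²(Δλ/2) = 0.01291;  σ = 2·atan2(√a,√(1−a))
σ = 13.047° → d = Rσ = 6367·0.22771 = 1450 km

1450 km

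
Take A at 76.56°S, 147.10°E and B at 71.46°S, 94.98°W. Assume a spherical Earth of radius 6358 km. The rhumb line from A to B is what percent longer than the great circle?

Great circle: σ = 0.4788 rad → d_gc = Rσ = 3044.4 km
Rhumb: Δφ = +0.0890, Δλ = +2.0581, Δψ = +0.3259, q = Δφ/Δψ = 0.2731 → d_rh = R√(Δφ²+q²Δλ²) = 3618.8 km
Excess = (3618.8 − 3044.4) / 3044.4 = 574.4 / 3044.4 = 18.87% ≈ 18.9%

18.9%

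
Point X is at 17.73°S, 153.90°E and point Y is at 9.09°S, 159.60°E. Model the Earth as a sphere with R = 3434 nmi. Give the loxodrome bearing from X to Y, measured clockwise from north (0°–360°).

32.7°

Meridional parts: M(φ₁)=-0.3145, M(φ₂)=-0.1593 → ΔM = +0.1552;  Δλ = +0.0995 rad
tan C = Δλ / ΔM = +0.6411 → C = 32.66°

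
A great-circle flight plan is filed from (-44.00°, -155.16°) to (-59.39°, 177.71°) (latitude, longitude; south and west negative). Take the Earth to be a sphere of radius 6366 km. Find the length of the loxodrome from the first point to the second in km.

2515 km

Rhumb course C = atan2(Δλ, Δψ) with Δψ = ln[tan(π/4+φ₂/2)/tan(π/4+φ₁/2)] = -0.4390, Δλ = -0.4735 → C = 227.17°
d = R·|Δφ| / |cos C| = 6366·0.26861 / 0.67984 = 2515 km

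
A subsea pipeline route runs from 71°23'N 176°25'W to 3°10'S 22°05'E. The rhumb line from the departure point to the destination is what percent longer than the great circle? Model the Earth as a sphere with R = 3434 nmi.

22.0%

Great circle: σ = 1.9333 rad → d_gc = Rσ = 6639.0 nmi
Rhumb: Δφ = -1.3011, Δλ = -2.8187, Δψ = -1.8638, q = Δφ/Δψ = 0.6981 → d_rh = R√(Δφ²+q²Δλ²) = 8101.1 nmi
Excess = (8101.1 − 6639.0) / 6639.0 = 1462.1 / 6639.0 = 22.02% ≈ 22.0%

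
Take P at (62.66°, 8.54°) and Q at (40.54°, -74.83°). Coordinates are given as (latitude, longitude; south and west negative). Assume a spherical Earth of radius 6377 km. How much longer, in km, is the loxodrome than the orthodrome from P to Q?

355 km

Great circle: cos σ = sin φ₁ sin φ₂ + cos φ₁ cos φ₂ cos Δλ,  σ = 0.9050 rad → d_gc = 5771.3 km
Rhumb line: Δψ = -0.6385, q = Δφ/Δψ = 0.6046, d_rh = R√(Δφ²+q²Δλ²) = 6126.7 km
Excess = 6126.7 − 5771.3 = 355.4 ≈ 355 km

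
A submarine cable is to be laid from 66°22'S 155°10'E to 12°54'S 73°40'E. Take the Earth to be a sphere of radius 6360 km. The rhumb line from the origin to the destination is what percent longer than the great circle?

Great circle: σ = 1.3054 rad → d_gc = Rσ = 8302.4 km
Rhumb: Δφ = +0.9332, Δλ = -1.4224, Δψ = +1.3373, q = Δφ/Δψ = 0.6978 → d_rh = R√(Δφ²+q²Δλ²) = 8664.5 km
Excess = (8664.5 − 8302.4) / 8302.4 = 362.1 / 8302.4 = 4.36% ≈ 4.4%

4.4%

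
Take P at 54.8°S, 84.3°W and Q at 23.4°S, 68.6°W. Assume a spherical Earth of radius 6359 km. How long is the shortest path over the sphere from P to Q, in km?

3719 km

Haversine: a = sin²(Δφ/2)+cos φ₁ cos φ₂ sin²(Δλ/2) = 0.08309;  σ = 2·atan2(√a,√(1−a))
σ = 33.507° → d = Rσ = 6359·0.58482 = 3719 km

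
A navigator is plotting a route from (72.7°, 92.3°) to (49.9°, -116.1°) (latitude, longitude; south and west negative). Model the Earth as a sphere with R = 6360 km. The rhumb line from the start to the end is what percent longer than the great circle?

30.1%

Great circle: σ = 0.9742 rad → d_gc = Rσ = 6196.0 km
Rhumb: Δφ = -0.3979, Δλ = +2.6459, Δψ = -0.8751, q = Δφ/Δψ = 0.4548 → d_rh = R√(Δφ²+q²Δλ²) = 8060.2 km
Excess = (8060.2 − 6196.0) / 6196.0 = 1864.2 / 6196.0 = 30.09% ≈ 30.1%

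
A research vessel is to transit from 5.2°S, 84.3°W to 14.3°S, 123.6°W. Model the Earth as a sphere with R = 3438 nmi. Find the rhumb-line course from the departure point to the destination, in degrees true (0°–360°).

Δψ = ln[tan(π/4+φ₂/2)/tan(π/4+φ₁/2)] = -0.1613
Δλ = -0.6859 rad (taken the short way round)
course = atan2(Δλ, Δψ) = 256.76°

256.8°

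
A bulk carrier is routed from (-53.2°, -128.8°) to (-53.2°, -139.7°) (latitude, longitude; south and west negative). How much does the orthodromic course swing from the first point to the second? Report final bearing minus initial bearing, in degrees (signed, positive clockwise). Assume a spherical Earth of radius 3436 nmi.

At departure: θ₁ = atan2(sin Δλ cos φ₂, cos φ₁ sin φ₂ − sin φ₁ cos φ₂ cos Δλ) = 265.63°
At arrival: θ₂ = atan2(sin Δλ cos φ₁, −cos φ₂ sin φ₁ + sin φ₂ cos φ₁ cos Δλ) = 274.37°
Δθ = θ₂ − θ₁ = +8.7°

+8.7°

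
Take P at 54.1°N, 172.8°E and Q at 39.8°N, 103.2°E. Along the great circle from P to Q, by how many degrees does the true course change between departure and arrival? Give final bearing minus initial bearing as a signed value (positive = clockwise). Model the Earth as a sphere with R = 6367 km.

-54.2°

Initial bearing θ₁ = atan2(sin Δλ cos φ₂, cos φ₁ sin φ₂ − sin φ₁ cos φ₂ cos Δλ) = 282.41°
Final bearing θ₂ = (initial bearing from the destination back to the start) + 180° = 228.19°
Δθ = θ₂ − θ₁ = -54.2°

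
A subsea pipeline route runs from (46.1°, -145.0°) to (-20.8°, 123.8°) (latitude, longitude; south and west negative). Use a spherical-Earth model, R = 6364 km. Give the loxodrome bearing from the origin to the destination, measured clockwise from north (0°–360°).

231.2°

Δψ = ln[tan(π/4+φ₂/2)/tan(π/4+φ₁/2)] = -1.2801
Δλ = -1.5917 rad (taken the short way round)
course = atan2(Δλ, Δψ) = 231.19°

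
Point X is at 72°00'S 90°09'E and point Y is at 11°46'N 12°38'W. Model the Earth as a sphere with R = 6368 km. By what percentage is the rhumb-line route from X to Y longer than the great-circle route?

5.9%

Great circle: σ = 1.8347 rad → d_gc = Rσ = 11683.6 km
Rhumb: Δφ = +1.4620, Δλ = -1.7939, Δψ = +2.0496, q = Δφ/Δψ = 0.7133 → d_rh = R√(Δφ²+q²Δλ²) = 12372.5 km
Excess = (12372.5 − 11683.6) / 11683.6 = 688.9 / 11683.6 = 5.90% ≈ 5.9%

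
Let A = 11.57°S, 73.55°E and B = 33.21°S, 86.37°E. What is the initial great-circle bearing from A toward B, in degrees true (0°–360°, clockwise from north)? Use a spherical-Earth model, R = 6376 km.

153.5°

θ = atan2( sin Δλ·cos φ₂ ,  cos φ₁ sin φ₂ − sin φ₁ cos φ₂ cos Δλ )
  = atan2(+0.1856, -0.3730) = 153.54°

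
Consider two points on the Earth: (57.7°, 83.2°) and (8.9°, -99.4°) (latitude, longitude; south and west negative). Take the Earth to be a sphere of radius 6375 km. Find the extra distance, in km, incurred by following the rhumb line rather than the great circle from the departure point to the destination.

Great circle: cos σ = sin φ₁ sin φ₂ + cos φ₁ cos φ₂ cos Δλ,  σ = 1.9786 rad → d_gc = 12613.6 km
Rhumb line: Δψ = -1.0834, q = Δφ/Δψ = 0.7862, d_rh = R√(Δφ²+q²Δλ²) = 16440.5 km
Excess = 16440.5 − 12613.6 = 3826.9 ≈ 3827 km

3827 km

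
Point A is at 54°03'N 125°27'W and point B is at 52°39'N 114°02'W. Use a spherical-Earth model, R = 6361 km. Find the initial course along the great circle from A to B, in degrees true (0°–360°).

97.0°

θ = atan2( sin Δλ·cos φ₂ ,  cos φ₁ sin φ₂ − sin φ₁ cos φ₂ cos Δλ )
  = atan2(+0.1201, -0.0147) = 96.99°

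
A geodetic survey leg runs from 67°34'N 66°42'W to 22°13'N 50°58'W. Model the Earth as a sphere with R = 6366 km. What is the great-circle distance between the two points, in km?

Haversine: a = sin²(Δφ/2)+cos φ₁ cos φ₂ sin²(Δλ/2) = 0.15523;  σ = 2·atan2(√a,√(1−a))
σ = 46.406° → d = Rσ = 6366·0.80994 = 5156 km

5156 km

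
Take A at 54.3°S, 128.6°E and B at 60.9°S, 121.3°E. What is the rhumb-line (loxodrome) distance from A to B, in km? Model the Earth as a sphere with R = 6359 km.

851 km

Rhumb course C = atan2(Δλ, Δψ) with Δψ = ln[tan(π/4+φ₂/2)/tan(π/4+φ₁/2)] = -0.2157, Δλ = -0.1274 → C = 210.57°
d = R·|Δφ| / |cos C| = 6359·0.11519 / 0.86101 = 851 km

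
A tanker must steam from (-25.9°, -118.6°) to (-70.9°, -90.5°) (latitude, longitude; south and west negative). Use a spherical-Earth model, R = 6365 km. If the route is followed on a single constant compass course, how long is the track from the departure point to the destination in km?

Δψ = ln[tan(π/4+φ₂/2)/tan(π/4+φ₁/2)] = -1.3141;  Δφ = -0.7854 rad,  Δλ = +0.4904 rad
q = Δφ/Δψ = 0.5977
d = R·√(Δφ² + q²Δλ²) = 6365·0.83831 = 5336 km

5336 km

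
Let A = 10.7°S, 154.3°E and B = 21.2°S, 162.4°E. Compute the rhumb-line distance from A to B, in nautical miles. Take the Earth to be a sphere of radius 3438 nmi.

784 nmi

Rhumb course C = atan2(Δλ, Δψ) with Δψ = ln[tan(π/4+φ₂/2)/tan(π/4+φ₁/2)] = -0.1909, Δλ = +0.1414 → C = 143.48°
d = R·|Δφ| / |cos C| = 3438·0.18326 / 0.80364 = 784 nmi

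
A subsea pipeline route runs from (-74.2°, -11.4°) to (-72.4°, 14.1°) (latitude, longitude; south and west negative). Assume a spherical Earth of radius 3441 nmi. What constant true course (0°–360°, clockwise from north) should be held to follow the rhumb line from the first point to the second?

76.2°

Meridional parts: M(φ₁)=-1.9750, M(φ₂)=-1.8656 → ΔM = +0.1094;  Δλ = +0.4451 rad
tan C = Δλ / ΔM = +4.0671 → C = 76.19°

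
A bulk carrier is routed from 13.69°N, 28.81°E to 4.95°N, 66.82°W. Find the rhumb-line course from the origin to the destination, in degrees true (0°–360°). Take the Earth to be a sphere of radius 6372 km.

264.7°

Meridional parts: M(φ₁)=+0.2412, M(φ₂)=+0.0865 → ΔM = -0.1547;  Δλ = -1.6691 rad
tan C = Δλ / ΔM = +10.7862 → C = 264.70°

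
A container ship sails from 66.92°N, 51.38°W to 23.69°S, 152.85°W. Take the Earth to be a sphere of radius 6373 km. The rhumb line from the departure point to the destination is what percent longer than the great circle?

Great circle: σ = 2.0275 rad → d_gc = Rσ = 12921.4 km
Rhumb: Δφ = -1.5814, Δλ = -1.7710, Δψ = -2.0145, q = Δφ/Δψ = 0.7850 → d_rh = R√(Δφ²+q²Δλ²) = 13419.3 km
Excess = (13419.3 − 12921.4) / 12921.4 = 497.9 / 12921.4 = 3.853% ≈ 3.9%

3.9%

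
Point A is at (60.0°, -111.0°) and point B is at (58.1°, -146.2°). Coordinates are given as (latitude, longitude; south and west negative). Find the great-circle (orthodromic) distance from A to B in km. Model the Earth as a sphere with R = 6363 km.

1997 km

cos σ = sin φ₁ sin φ₂ + cos φ₁ cos φ₂ cos Δλ
      = sin(60.00°)sin(58.10°) + cos(60.00°)cos(58.10°)cos(-35.20°) = 0.9511
σ = 17.985° → d = Rσ = 6363·0.31390 = 1997 km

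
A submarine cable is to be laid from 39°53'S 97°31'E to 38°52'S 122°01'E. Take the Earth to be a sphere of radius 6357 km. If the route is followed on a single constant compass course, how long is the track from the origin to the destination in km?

2104 km

Δψ = ln[tan(π/4+φ₂/2)/tan(π/4+φ₁/2)] = +0.0230;  Δφ = +0.0177 rad,  Δλ = +0.4276 rad
q = Δφ/Δψ = 0.7730
d = R·√(Δφ² + q²Δλ²) = 6357·0.33101 = 2104 km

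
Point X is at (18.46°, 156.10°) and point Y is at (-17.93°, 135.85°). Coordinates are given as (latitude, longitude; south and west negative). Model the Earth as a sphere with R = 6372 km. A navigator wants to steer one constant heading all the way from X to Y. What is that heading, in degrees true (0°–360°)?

Δψ = ln[tan(π/4+φ₂/2)/tan(π/4+φ₁/2)] = -0.6461
Δλ = -0.3534 rad (taken the short way round)
course = atan2(Δλ, Δψ) = 208.68°

208.7°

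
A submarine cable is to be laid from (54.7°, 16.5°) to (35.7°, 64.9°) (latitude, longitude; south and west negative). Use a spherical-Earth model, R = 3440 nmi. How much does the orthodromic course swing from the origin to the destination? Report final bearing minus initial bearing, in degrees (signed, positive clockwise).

At departure: θ₁ = atan2(sin Δλ cos φ₂, cos φ₁ sin φ₂ − sin φ₁ cos φ₂ cos Δλ) = 99.61°
At arrival: θ₂ = atan2(sin Δλ cos φ₁, −cos φ₂ sin φ₁ + sin φ₂ cos φ₁ cos Δλ) = 135.45°
Δθ = θ₂ − θ₁ = +35.8°

+35.8°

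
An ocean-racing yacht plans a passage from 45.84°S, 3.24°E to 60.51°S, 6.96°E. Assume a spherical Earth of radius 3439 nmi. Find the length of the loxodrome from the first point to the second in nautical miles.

Rhumb course C = atan2(Δλ, Δψ) with Δψ = ln[tan(π/4+φ₂/2)/tan(π/4+φ₁/2)] = -0.4326, Δλ = +0.0649 → C = 171.47°
d = R·|Δφ| / |cos C| = 3439·0.25604 / 0.98893 = 890 nmi

890 nmi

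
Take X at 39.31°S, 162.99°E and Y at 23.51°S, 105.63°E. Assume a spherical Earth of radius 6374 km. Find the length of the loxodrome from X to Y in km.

Δψ = ln[tan(π/4+φ₂/2)/tan(π/4+φ₁/2)] = +0.3249;  Δφ = +0.2758 rad,  Δλ = -1.0011 rad
q = Δφ/Δψ = 0.8487
d = R·√(Δφ² + q²Δλ²) = 6374·0.89330 = 5694 km

5694 km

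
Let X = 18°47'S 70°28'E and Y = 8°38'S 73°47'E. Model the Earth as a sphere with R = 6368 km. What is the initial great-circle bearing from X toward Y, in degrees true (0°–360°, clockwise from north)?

18.0°

N = sin Δλ·cos φ₂ = +0.0572;  D = cos φ₁ sin φ₂ − sin φ₁ cos φ₂ cos Δλ = +0.1757
initial course = atan2(N, D) = 18.03°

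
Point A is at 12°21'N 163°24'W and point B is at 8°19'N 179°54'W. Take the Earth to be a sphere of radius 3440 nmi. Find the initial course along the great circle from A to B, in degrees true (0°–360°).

N = sin Δλ·cos φ₂ = -0.2810;  D = cos φ₁ sin φ₂ − sin φ₁ cos φ₂ cos Δλ = -0.0616
initial course = atan2(N, D) = 257.63°

257.6°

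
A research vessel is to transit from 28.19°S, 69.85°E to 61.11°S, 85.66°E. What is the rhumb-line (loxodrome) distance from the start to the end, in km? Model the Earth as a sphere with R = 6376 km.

3855 km

Rhumb course C = atan2(Δλ, Δψ) with Δψ = ln[tan(π/4+φ₂/2)/tan(π/4+φ₁/2)] = -0.8432, Δλ = +0.2759 → C = 161.88°
d = R·|Δφ| / |cos C| = 6376·0.57456 / 0.95041 = 3855 km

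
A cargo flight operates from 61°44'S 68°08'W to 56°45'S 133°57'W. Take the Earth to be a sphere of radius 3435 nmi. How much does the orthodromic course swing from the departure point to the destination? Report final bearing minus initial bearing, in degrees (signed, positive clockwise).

+58.2°

Initial bearing θ₁ = atan2(sin Δλ cos φ₂, cos φ₁ sin φ₂ − sin φ₁ cos φ₂ cos Δλ) = 248.38°
Final bearing θ₂ = (initial bearing from the destination back to the start) + 180° = 306.59°
Δθ = θ₂ − θ₁ = +58.2°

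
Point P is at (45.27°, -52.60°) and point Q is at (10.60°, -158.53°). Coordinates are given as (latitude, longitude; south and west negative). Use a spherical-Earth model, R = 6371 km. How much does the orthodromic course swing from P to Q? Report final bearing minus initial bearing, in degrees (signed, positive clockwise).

At departure: θ₁ = atan2(sin Δλ cos φ₂, cos φ₁ sin φ₂ − sin φ₁ cos φ₂ cos Δλ) = 288.76°
At arrival: θ₂ = atan2(sin Δλ cos φ₁, −cos φ₂ sin φ₁ + sin φ₂ cos φ₁ cos Δλ) = 222.68°
Δθ = θ₂ − θ₁ = -66.1°

-66.1°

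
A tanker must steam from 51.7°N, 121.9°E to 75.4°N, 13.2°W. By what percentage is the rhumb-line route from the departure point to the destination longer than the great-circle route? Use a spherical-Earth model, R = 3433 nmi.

Great circle: σ = 0.8648 rad → d_gc = Rσ = 2968.9 nmi
Rhumb: Δφ = +0.4136, Δλ = -2.3579, Δψ = +0.9972, q = Δφ/Δψ = 0.4148 → d_rh = R√(Δφ²+q²Δλ²) = 3645.6 nmi
Excess = (3645.6 − 2968.9) / 2968.9 = 676.7 / 2968.9 = 22.79% ≈ 22.8%

22.8%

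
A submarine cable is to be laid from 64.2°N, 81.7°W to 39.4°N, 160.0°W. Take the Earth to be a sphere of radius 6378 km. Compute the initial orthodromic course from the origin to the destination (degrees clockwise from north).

280.1°

N = sin Δλ·cos φ₂ = -0.7567;  D = cos φ₁ sin φ₂ − sin φ₁ cos φ₂ cos Δλ = +0.1352
initial course = atan2(N, D) = 280.13°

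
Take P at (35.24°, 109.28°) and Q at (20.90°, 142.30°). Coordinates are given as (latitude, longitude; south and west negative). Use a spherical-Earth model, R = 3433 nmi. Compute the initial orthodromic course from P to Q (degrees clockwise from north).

107.5°

N = sin Δλ·cos φ₂ = +0.5091;  D = cos φ₁ sin φ₂ − sin φ₁ cos φ₂ cos Δλ = -0.1606
initial course = atan2(N, D) = 107.51°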